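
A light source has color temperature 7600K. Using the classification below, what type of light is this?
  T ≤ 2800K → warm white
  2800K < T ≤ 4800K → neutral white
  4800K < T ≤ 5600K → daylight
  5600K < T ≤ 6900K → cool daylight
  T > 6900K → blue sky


Temperature: 7600K
7600K > 6900K → blue sky
Classification: blue sky


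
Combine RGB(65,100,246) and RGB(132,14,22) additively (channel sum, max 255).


Additive: each channel = min(255, C₁+C₂)
R: 65+132 = 197 → 197
G: 100+14 = 114 → 114
B: 246+22 = 268 → 255
= RGB(197, 114, 255)


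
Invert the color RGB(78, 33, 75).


Invert: (255-R, 255-G, 255-B)
R: 255-78 = 177
G: 255-33 = 222
B: 255-75 = 180
= RGB(177, 222, 180)


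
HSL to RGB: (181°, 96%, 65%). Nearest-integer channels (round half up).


H=181°, S=0.96, L=0.65
C = (1-|2L-1|)×S = (1-|0.30|)×0.96 = 0.672
H' = H/60 = 181/60 ≈ 3.0167; X = C×(1-|H' mod 2 - 1|) = 0.6608
m = L - C/2 = 0.65 - 0.336 = 0.314
Sector ⌊H'⌋ = 3 → (R',G',B') = (0.0, 0.6608, 0.672)
RGB = ((R'+m)×255, (G'+m)×255, (B'+m)×255) = (80.07, 248.574, 251.43)
Round half up → RGB(80, 249, 251)


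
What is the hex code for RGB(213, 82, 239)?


R = 213 → D5 (hex)
G = 82 → 52 (hex)
B = 239 → EF (hex)
Hex = #D552EF


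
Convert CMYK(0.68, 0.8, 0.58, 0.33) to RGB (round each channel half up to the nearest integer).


R = 255 × (1-C) × (1-K) = 255 × 0.32 × 0.67 = 54.672 → 55
G = 255 × (1-M) × (1-K) = 255 × 0.20 × 0.67 = 34.17 → 34
B = 255 × (1-Y) × (1-K) = 255 × 0.42 × 0.67 = 71.757 → 72
= RGB(55, 34, 72)


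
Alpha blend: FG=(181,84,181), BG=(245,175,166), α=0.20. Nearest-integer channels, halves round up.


C = α×F + (1-α)×B, with 1-α = 0.80
R: 0.20×181 + 0.80×245 = 36.20 + 196.00 = 232.20 → 232
G: 0.20×84 + 0.80×175 = 16.80 + 140.00 = 156.80 → 157
B: 0.20×181 + 0.80×166 = 36.20 + 132.80 = 169.00 → 169
= RGB(232, 157, 169)


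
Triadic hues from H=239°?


Triadic: equally spaced at 120° intervals
H1 = 239°
H2 = (239 + 120) mod 360 = 359°
H3 = (239 + 240) mod 360 = 119°
Triadic = 239°, 359°, 119°


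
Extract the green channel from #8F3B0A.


Color: #8F3B0A
R = 8F = 143
G = 3B = 59
B = 0A = 10
Green = 59


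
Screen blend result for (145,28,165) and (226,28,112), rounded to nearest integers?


Screen: C = 255 - (255-A)×(255-B)/255, rounded to nearest integer
R: 255 - (255-145)×(255-226)/255 = 255 - 3190/255 ≈ 255 - 12.510 = 242.490 → 242
G: 255 - (255-28)×(255-28)/255 = 255 - 51529/255 ≈ 255 - 202.075 = 52.925 → 53
B: 255 - (255-165)×(255-112)/255 = 255 - 12870/255 ≈ 255 - 50.471 = 204.529 → 205
= RGB(242, 53, 205)


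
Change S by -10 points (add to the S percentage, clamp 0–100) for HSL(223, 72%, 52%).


Original S = 72%
Adjustment = -10 percentage points
New S = 72 + (-10) = 62
Clamp to [0, 100] → 62
= HSL(223°, 62%, 52%)


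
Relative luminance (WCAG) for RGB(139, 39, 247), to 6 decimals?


Linearize each channel (sRGB transfer function): c = v/255; c_lin = c/12.92 if c ≤ 0.04045, else ((c+0.055)/1.055)^2.4
  R: 139/255 ≈ 0.545098 > 0.04045 → ((0.545098+0.055)/1.055)^2.4 ≈ 0.258183
  G: 39/255 ≈ 0.152941 > 0.04045 → ((0.152941+0.055)/1.055)^2.4 ≈ 0.020289
  B: 247/255 ≈ 0.968627 > 0.04045 → ((0.968627+0.055)/1.055)^2.4 ≈ 0.930111
R_lin = 0.258183, G_lin = 0.020289, B_lin = 0.930111
L = 0.2126×R + 0.7152×G + 0.0722×B
L = 0.2126×0.258183 + 0.7152×0.020289 + 0.0722×0.930111
L ≈ 0.136554


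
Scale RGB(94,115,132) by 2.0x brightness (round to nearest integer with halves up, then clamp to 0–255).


Multiply each channel by 2.0, round half up, clamp to [0, 255]
R: 94×2.0 = 188
G: 115×2.0 = 230
B: 132×2.0 = 264 → clamp → 255
= RGB(188, 230, 255)


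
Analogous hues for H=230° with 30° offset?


Base hue: 230°
Left analog: (230 - 30) mod 360 = 200°
Right analog: (230 + 30) mod 360 = 260°
Analogous hues = 200° and 260°


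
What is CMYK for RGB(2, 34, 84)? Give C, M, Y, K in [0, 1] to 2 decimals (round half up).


R'=2/255≈0.0078, G'=34/255≈0.1333, B'=84/255≈0.3294
K = 1 - max(R',G',B') = 1 - 84/255 = 171/255 = 0.67058… → 0.67
(1-R'-K)/(1-K) simplifies to (max-R)/max with max = 84:
C = (84-2)/84 = 82/84 = 0.97619… → 0.98
M = (84-34)/84 = 50/84 = 0.59523… → 0.60
Y = (84-84)/84 = 0/84 = 0 → 0.00
= CMYK(0.98, 0.60, 0.00, 0.67)


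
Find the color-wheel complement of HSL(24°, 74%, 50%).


Complement = opposite side of color wheel = hue + 180°
H' = (24 + 180) mod 360 = 204°
S and L unchanged.
= HSL(204°, 74%, 50%)


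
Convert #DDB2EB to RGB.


DD → 221 (R)
B2 → 178 (G)
EB → 235 (B)
= RGB(221, 178, 235)


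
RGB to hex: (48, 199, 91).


R = 48 → 30 (hex)
G = 199 → C7 (hex)
B = 91 → 5B (hex)
Hex = #30C75B


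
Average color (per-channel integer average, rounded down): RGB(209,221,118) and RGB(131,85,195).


Midpoint: each channel = ⌊(C₁+C₂)/2⌋
R: ⌊(209+131)/2⌋ = 170
G: ⌊(221+85)/2⌋ = 153
B: ⌊(118+195)/2⌋ = 156
= RGB(170, 153, 156)


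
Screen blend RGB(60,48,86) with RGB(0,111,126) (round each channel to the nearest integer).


Screen: C = 255 - (255-A)×(255-B)/255, rounded to nearest integer
R: 255 - (255-60)×(255-0)/255 = 255 - 49725/255 ≈ 255 - 195.000 = 60.000 → 60
G: 255 - (255-48)×(255-111)/255 = 255 - 29808/255 ≈ 255 - 116.894 = 138.106 → 138
B: 255 - (255-86)×(255-126)/255 = 255 - 21801/255 ≈ 255 - 85.494 = 169.506 → 170
= RGB(60, 138, 170)


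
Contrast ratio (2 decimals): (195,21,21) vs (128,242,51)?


Linearize each sRGB channel c=v/255: c/12.92 if c ≤ 0.04045 else ((c+0.055)/1.055)^2.4
L = 0.2126×R_lin + 0.7152×G_lin + 0.0722×B_lin
Color 1 (195,21,21):
  R=195: 195/255≈0.7647 > 0.04045 → ((0.7647+0.055)/1.055)^2.4 ≈ 0.54572
  G=21: 21/255≈0.0824 > 0.04045 → ((0.0824+0.055)/1.055)^2.4 ≈ 0.00750
  B=21: 21/255≈0.0824 > 0.04045 → ((0.0824+0.055)/1.055)^2.4 ≈ 0.00750
  L1 = 0.2126×0.54572 + 0.7152×0.00750 + 0.0722×0.00750 ≈ 0.12193
Color 2 (128,242,51):
  R=128: 128/255≈0.5020 > 0.04045 → ((0.5020+0.055)/1.055)^2.4 ≈ 0.21586
  G=242: 242/255≈0.9490 > 0.04045 → ((0.9490+0.055)/1.055)^2.4 ≈ 0.88792
  B=51: 51/255≈0.2000 > 0.04045 → ((0.2000+0.055)/1.055)^2.4 ≈ 0.03310
  L2 = 0.2126×0.21586 + 0.7152×0.88792 + 0.0722×0.03310 ≈ 0.68332
Lighter = 0.68332, Darker = 0.12193
Ratio = (L_lighter + 0.05) / (L_darker + 0.05)
Ratio = (0.68332 + 0.05) / (0.12193 + 0.05) = 0.73332 / 0.17193 ≈ 4.2654
Ratio ≈ 4.27:1


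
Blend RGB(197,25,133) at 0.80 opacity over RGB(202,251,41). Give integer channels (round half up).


C = α×F + (1-α)×B, with 1-α = 0.20
R: 0.80×197 + 0.20×202 = 157.60 + 40.40 = 198.00 → 198
G: 0.80×25 + 0.20×251 = 20.00 + 50.20 = 70.20 → 70
B: 0.80×133 + 0.20×41 = 106.40 + 8.20 = 114.60 → 115
= RGB(198, 70, 115)


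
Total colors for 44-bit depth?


Colors = 2^bits = 2^44
= 17,592,186,044,416 colors


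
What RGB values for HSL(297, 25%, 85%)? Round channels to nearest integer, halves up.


H=297°, S=0.25, L=0.85
C = (1-|2L-1|)×S = (1-|0.70|)×0.25 = 0.075
H' = H/60 = 297/60 ≈ 4.9500; X = C×(1-|H' mod 2 - 1|) = 0.07125
m = L - C/2 = 0.85 - 0.0375 = 0.8125
Sector ⌊H'⌋ = 4 → (R',G',B') = (0.07125, 0.0, 0.075)
RGB = ((R'+m)×255, (G'+m)×255, (B'+m)×255) = (225.35625, 207.1875, 226.3125)
Round half up → RGB(225, 207, 226)


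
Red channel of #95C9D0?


Color: #95C9D0
R = 95 = 149
G = C9 = 201
B = D0 = 208
Red = 149


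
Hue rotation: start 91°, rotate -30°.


New hue = (H + rotation) mod 360
New hue = (91 -30) mod 360
= 61 mod 360
= 61°


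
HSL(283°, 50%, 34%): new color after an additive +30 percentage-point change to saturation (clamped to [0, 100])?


Original S = 50%
Adjustment = +30 percentage points
New S = 50 + (30) = 80
Clamp to [0, 100] → 80
= HSL(283°, 80%, 34%)


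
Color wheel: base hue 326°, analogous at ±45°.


Base hue: 326°
Left analog: (326 - 45) mod 360 = 281°
Right analog: (326 + 45) mod 360 = 11°
Analogous hues = 281° and 11°


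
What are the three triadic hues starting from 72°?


Triadic: equally spaced at 120° intervals
H1 = 72°
H2 = (72 + 120) mod 360 = 192°
H3 = (72 + 240) mod 360 = 312°
Triadic = 72°, 192°, 312°


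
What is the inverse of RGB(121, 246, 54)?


Invert: (255-R, 255-G, 255-B)
R: 255-121 = 134
G: 255-246 = 9
B: 255-54 = 201
= RGB(134, 9, 201)


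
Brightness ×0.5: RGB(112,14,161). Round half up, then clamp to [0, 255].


Multiply each channel by 0.5, round half up, clamp to [0, 255]
R: 112×0.5 = 56
G: 14×0.5 = 7
B: 161×0.5 = 80.5 → round → 81
= RGB(56, 7, 81)


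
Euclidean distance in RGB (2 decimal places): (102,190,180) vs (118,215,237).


d = √[(R₁-R₂)² + (G₁-G₂)² + (B₁-B₂)²]
d = √[(102-118)² + (190-215)² + (180-237)²]
d = √[256 + 625 + 3249]
d = √4130
d ≈ 64.27


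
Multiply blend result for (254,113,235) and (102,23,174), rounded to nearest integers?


Multiply: C = A×B/255, rounded to nearest integer
R: 254×102/255 = 25908/255 ≈ 101.600 → 102
G: 113×23/255 = 2599/255 ≈ 10.192 → 10
B: 235×174/255 = 40890/255 ≈ 160.353 → 160
= RGB(102, 10, 160)


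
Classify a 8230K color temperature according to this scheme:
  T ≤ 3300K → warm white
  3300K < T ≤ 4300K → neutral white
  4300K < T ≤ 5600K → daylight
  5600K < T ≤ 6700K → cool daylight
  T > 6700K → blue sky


Temperature: 8230K
8230K > 6700K → blue sky
Classification: blue sky


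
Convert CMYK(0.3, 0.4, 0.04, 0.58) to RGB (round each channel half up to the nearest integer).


R = 255 × (1-C) × (1-K) = 255 × 0.70 × 0.42 = 74.97 → 75
G = 255 × (1-M) × (1-K) = 255 × 0.60 × 0.42 = 64.26 → 64
B = 255 × (1-Y) × (1-K) = 255 × 0.96 × 0.42 = 102.816 → 103
= RGB(75, 64, 103)


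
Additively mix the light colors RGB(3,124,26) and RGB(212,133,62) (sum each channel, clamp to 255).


Additive: each channel = min(255, C₁+C₂)
R: 3+212 = 215 → 215
G: 124+133 = 257 → 255
B: 26+62 = 88 → 88
= RGB(215, 255, 88)


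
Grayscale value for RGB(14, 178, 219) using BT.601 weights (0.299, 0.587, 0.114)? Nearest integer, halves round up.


Gray = 0.299×R + 0.587×G + 0.114×B
Gray = 0.299×14 + 0.587×178 + 0.114×219
Gray = 4.186 + 104.486 + 24.966
Gray = 133.638 → round half up → 134
Gray = 134


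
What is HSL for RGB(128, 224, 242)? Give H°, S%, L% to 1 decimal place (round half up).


Normalize: R'=128/255≈0.5020, G'=224/255≈0.8784, B'=242/255≈0.9490
Max=242/255, Min=128/255, Δ=Max-Min=114/255
L = (Max+Min)/2 = (242+128)/510 = 370/510 = 0.72549… → L = 72.5%
L > 0.5 → S = Δ/(2-Max-Min) = 114/(510-242-128) = 114/140 = 0.81428… → S = 81.4%
(the 1/255 factors cancel in S and H, so raw channel differences can be used)
Max is B' → H = 60 × ((R-G)/Δ + 4) = 60 × ((128-224)/114 + 4)
  -96/114 + 4 = -0.8421… + 4 = 3.1578…
  H = 60 × 3.1578… = 189.473…° → H = 189.5°
= HSL(189.5°, 81.4%, 72.5%)


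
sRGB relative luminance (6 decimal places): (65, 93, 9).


Linearize each channel (sRGB transfer function): c = v/255; c_lin = c/12.92 if c ≤ 0.04045, else ((c+0.055)/1.055)^2.4
  R: 65/255 ≈ 0.254902 > 0.04045 → ((0.254902+0.055)/1.055)^2.4 ≈ 0.052861
  G: 93/255 ≈ 0.364706 > 0.04045 → ((0.364706+0.055)/1.055)^2.4 ≈ 0.109462
  B: 9/255 ≈ 0.035294 ≤ 0.04045 → 0.035294/12.92 ≈ 0.002732
R_lin = 0.052861, G_lin = 0.109462, B_lin = 0.002732
L = 0.2126×R + 0.7152×G + 0.0722×B
L = 0.2126×0.052861 + 0.7152×0.109462 + 0.0722×0.002732
L ≈ 0.089722


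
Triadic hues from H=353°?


Triadic: equally spaced at 120° intervals
H1 = 353°
H2 = (353 + 120) mod 360 = 113°
H3 = (353 + 240) mod 360 = 233°
Triadic = 353°, 113°, 233°


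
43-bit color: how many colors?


Colors = 2^bits = 2^43
= 8,796,093,022,208 colors


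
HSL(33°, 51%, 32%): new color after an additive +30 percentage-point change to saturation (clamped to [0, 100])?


Original S = 51%
Adjustment = +30 percentage points
New S = 51 + (30) = 81
Clamp to [0, 100] → 81
= HSL(33°, 81%, 32%)


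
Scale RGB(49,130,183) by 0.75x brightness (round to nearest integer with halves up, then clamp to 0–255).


Multiply each channel by 0.75, round half up, clamp to [0, 255]
R: 49×0.75 = 36.75 → round → 37
G: 130×0.75 = 97.5 → round → 98
B: 183×0.75 = 137.25 → round → 137
= RGB(37, 98, 137)


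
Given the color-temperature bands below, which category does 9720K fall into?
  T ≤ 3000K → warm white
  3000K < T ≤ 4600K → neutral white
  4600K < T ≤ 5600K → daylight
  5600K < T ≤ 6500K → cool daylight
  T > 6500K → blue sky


Temperature: 9720K
9720K > 6500K → blue sky
Classification: blue sky


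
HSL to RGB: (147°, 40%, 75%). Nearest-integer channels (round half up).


H=147°, S=0.40, L=0.75
C = (1-|2L-1|)×S = (1-|0.50|)×0.40 = 0.2
H' = H/60 = 147/60 ≈ 2.4500; X = C×(1-|H' mod 2 - 1|) = 0.09
m = L - C/2 = 0.75 - 0.1 = 0.65
Sector ⌊H'⌋ = 2 → (R',G',B') = (0.0, 0.2, 0.09)
RGB = ((R'+m)×255, (G'+m)×255, (B'+m)×255) = (165.75, 216.75, 188.7)
Round half up → RGB(166, 217, 189)


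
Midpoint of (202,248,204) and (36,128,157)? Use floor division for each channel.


Midpoint: each channel = ⌊(C₁+C₂)/2⌋
R: ⌊(202+36)/2⌋ = 119
G: ⌊(248+128)/2⌋ = 188
B: ⌊(204+157)/2⌋ = 180
= RGB(119, 188, 180)


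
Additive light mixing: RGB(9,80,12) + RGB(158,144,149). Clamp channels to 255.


Additive: each channel = min(255, C₁+C₂)
R: 9+158 = 167 → 167
G: 80+144 = 224 → 224
B: 12+149 = 161 → 161
= RGB(167, 224, 161)


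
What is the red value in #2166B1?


Color: #2166B1
R = 21 = 33
G = 66 = 102
B = B1 = 177
Red = 33


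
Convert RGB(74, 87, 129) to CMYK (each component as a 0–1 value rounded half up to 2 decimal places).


R'=74/255≈0.2902, G'=87/255≈0.3412, B'=129/255≈0.5059
K = 1 - max(R',G',B') = 1 - 129/255 = 126/255 = 0.49411… → 0.49
(1-R'-K)/(1-K) simplifies to (max-R)/max with max = 129:
C = (129-74)/129 = 55/129 = 0.42635… → 0.43
M = (129-87)/129 = 42/129 = 0.32558… → 0.33
Y = (129-129)/129 = 0/129 = 0 → 0.00
= CMYK(0.43, 0.33, 0.00, 0.49)


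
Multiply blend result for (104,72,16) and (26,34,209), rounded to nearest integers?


Multiply: C = A×B/255, rounded to nearest integer
R: 104×26/255 = 2704/255 ≈ 10.604 → 11
G: 72×34/255 = 2448/255 ≈ 9.600 → 10
B: 16×209/255 = 3344/255 ≈ 13.114 → 13
= RGB(11, 10, 13)


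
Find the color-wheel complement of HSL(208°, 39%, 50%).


Complement = opposite side of color wheel = hue + 180°
H' = (208 + 180) mod 360 = 28°
S and L unchanged.
= HSL(28°, 39%, 50%)


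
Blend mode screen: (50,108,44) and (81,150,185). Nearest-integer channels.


Screen: C = 255 - (255-A)×(255-B)/255, rounded to nearest integer
R: 255 - (255-50)×(255-81)/255 = 255 - 35670/255 ≈ 255 - 139.882 = 115.118 → 115
G: 255 - (255-108)×(255-150)/255 = 255 - 15435/255 ≈ 255 - 60.529 = 194.471 → 194
B: 255 - (255-44)×(255-185)/255 = 255 - 14770/255 ≈ 255 - 57.922 = 197.078 → 197
= RGB(115, 194, 197)


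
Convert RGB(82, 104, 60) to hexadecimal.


R = 82 → 52 (hex)
G = 104 → 68 (hex)
B = 60 → 3C (hex)
Hex = #52683C


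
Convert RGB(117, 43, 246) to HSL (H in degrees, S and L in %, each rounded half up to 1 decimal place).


Normalize: R'=117/255≈0.4588, G'=43/255≈0.1686, B'=246/255≈0.9647
Max=246/255, Min=43/255, Δ=Max-Min=203/255
L = (Max+Min)/2 = (246+43)/510 = 289/510 = 0.56666… → L = 56.7%
L > 0.5 → S = Δ/(2-Max-Min) = 203/(510-246-43) = 203/221 = 0.91855… → S = 91.9%
(the 1/255 factors cancel in S and H, so raw channel differences can be used)
Max is B' → H = 60 × ((R-G)/Δ + 4) = 60 × ((117-43)/203 + 4)
  74/203 + 4 = 0.3645… + 4 = 4.3645…
  H = 60 × 4.3645… = 261.871…° → H = 261.9°
= HSL(261.9°, 91.9%, 56.7%)


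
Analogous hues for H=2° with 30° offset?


Base hue: 2°
Left analog: (2 - 30) mod 360 = 332°
Right analog: (2 + 30) mod 360 = 32°
Analogous hues = 332° and 32°


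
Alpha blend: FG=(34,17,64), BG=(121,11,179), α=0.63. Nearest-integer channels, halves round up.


C = α×F + (1-α)×B, with 1-α = 0.37
R: 0.63×34 + 0.37×121 = 21.42 + 44.77 = 66.19 → 66
G: 0.63×17 + 0.37×11 = 10.71 + 4.07 = 14.78 → 15
B: 0.63×64 + 0.37×179 = 40.32 + 66.23 = 106.55 → 107
= RGB(66, 15, 107)


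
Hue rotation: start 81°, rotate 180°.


New hue = (H + rotation) mod 360
New hue = (81 + 180) mod 360
= 261 mod 360
= 261°


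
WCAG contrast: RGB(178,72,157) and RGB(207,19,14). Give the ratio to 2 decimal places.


Linearize each sRGB channel c=v/255: c/12.92 if c ≤ 0.04045 else ((c+0.055)/1.055)^2.4
L = 0.2126×R_lin + 0.7152×G_lin + 0.0722×B_lin
Color 1 (178,72,157):
  R=178: 178/255≈0.6980 > 0.04045 → ((0.6980+0.055)/1.055)^2.4 ≈ 0.44520
  G=72: 72/255≈0.2824 > 0.04045 → ((0.2824+0.055)/1.055)^2.4 ≈ 0.06480
  B=157: 157/255≈0.6157 > 0.04045 → ((0.6157+0.055)/1.055)^2.4 ≈ 0.33716
  L1 = 0.2126×0.44520 + 0.7152×0.06480 + 0.0722×0.33716 ≈ 0.16534
Color 2 (207,19,14):
  R=207: 207/255≈0.8118 > 0.04045 → ((0.8118+0.055)/1.055)^2.4 ≈ 0.62396
  G=19: 19/255≈0.0745 > 0.04045 → ((0.0745+0.055)/1.055)^2.4 ≈ 0.00651
  B=14: 14/255≈0.0549 > 0.04045 → ((0.0549+0.055)/1.055)^2.4 ≈ 0.00439
  L2 = 0.2126×0.62396 + 0.7152×0.00651 + 0.0722×0.00439 ≈ 0.13763
Lighter = 0.16534, Darker = 0.13763
Ratio = (L_lighter + 0.05) / (L_darker + 0.05)
Ratio = (0.16534 + 0.05) / (0.13763 + 0.05) = 0.21534 / 0.18763 ≈ 1.1477
Ratio ≈ 1.15:1


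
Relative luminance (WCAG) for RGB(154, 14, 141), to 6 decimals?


Linearize each channel (sRGB transfer function): c = v/255; c_lin = c/12.92 if c ≤ 0.04045, else ((c+0.055)/1.055)^2.4
  R: 154/255 ≈ 0.603922 > 0.04045 → ((0.603922+0.055)/1.055)^2.4 ≈ 0.323143
  G: 14/255 ≈ 0.054902 > 0.04045 → ((0.054902+0.055)/1.055)^2.4 ≈ 0.004391
  B: 141/255 ≈ 0.552941 > 0.04045 → ((0.552941+0.055)/1.055)^2.4 ≈ 0.266356
R_lin = 0.323143, G_lin = 0.004391, B_lin = 0.266356
L = 0.2126×R + 0.7152×G + 0.0722×B
L = 0.2126×0.323143 + 0.7152×0.004391 + 0.0722×0.266356
L ≈ 0.091072


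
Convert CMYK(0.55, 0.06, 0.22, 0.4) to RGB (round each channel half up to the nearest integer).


R = 255 × (1-C) × (1-K) = 255 × 0.45 × 0.60 = 68.85 → 69
G = 255 × (1-M) × (1-K) = 255 × 0.94 × 0.60 = 143.82 → 144
B = 255 × (1-Y) × (1-K) = 255 × 0.78 × 0.60 = 119.34 → 119
= RGB(69, 144, 119)


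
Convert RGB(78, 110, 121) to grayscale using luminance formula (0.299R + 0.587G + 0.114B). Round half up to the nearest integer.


Gray = 0.299×R + 0.587×G + 0.114×B
Gray = 0.299×78 + 0.587×110 + 0.114×121
Gray = 23.322 + 64.570 + 13.794
Gray = 101.686 → round half up → 102
Gray = 102


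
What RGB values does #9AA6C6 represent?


9A → 154 (R)
A6 → 166 (G)
C6 → 198 (B)
= RGB(154, 166, 198)


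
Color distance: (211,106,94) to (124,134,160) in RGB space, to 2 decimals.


d = √[(R₁-R₂)² + (G₁-G₂)² + (B₁-B₂)²]
d = √[(211-124)² + (106-134)² + (94-160)²]
d = √[7569 + 784 + 4356]
d = √12709
d ≈ 112.73


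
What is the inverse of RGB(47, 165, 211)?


Invert: (255-R, 255-G, 255-B)
R: 255-47 = 208
G: 255-165 = 90
B: 255-211 = 44
= RGB(208, 90, 44)


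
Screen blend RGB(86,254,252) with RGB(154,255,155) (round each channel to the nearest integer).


Screen: C = 255 - (255-A)×(255-B)/255, rounded to nearest integer
R: 255 - (255-86)×(255-154)/255 = 255 - 17069/255 ≈ 255 - 66.937 = 188.063 → 188
G: 255 - (255-254)×(255-255)/255 = 255 - 0/255 ≈ 255 - 0.000 = 255.000 → 255
B: 255 - (255-252)×(255-155)/255 = 255 - 300/255 ≈ 255 - 1.176 = 253.824 → 254
= RGB(188, 255, 254)


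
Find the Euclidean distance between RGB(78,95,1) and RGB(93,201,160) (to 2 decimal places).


d = √[(R₁-R₂)² + (G₁-G₂)² + (B₁-B₂)²]
d = √[(78-93)² + (95-201)² + (1-160)²]
d = √[225 + 11236 + 25281]
d = √36742
d ≈ 191.68


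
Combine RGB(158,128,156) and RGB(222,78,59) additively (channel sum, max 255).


Additive: each channel = min(255, C₁+C₂)
R: 158+222 = 380 → 255
G: 128+78 = 206 → 206
B: 156+59 = 215 → 215
= RGB(255, 206, 215)


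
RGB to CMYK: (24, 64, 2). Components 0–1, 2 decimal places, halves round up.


R'=24/255≈0.0941, G'=64/255≈0.2510, B'=2/255≈0.0078
K = 1 - max(R',G',B') = 1 - 64/255 = 191/255 = 0.74901… → 0.75
(1-R'-K)/(1-K) simplifies to (max-R)/max with max = 64:
C = (64-24)/64 = 40/64 = 0.625 → 0.63
M = (64-64)/64 = 0/64 = 0 → 0.00
Y = (64-2)/64 = 62/64 = 0.96875 → 0.97
= CMYK(0.63, 0.00, 0.97, 0.75)


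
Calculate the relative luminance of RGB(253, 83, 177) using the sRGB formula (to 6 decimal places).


Linearize each channel (sRGB transfer function): c = v/255; c_lin = c/12.92 if c ≤ 0.04045, else ((c+0.055)/1.055)^2.4
  R: 253/255 ≈ 0.992157 > 0.04045 → ((0.992157+0.055)/1.055)^2.4 ≈ 0.982251
  G: 83/255 ≈ 0.325490 > 0.04045 → ((0.325490+0.055)/1.055)^2.4 ≈ 0.086500
  B: 177/255 ≈ 0.694118 > 0.04045 → ((0.694118+0.055)/1.055)^2.4 ≈ 0.439657
R_lin = 0.982251, G_lin = 0.086500, B_lin = 0.439657
L = 0.2126×R + 0.7152×G + 0.0722×B
L = 0.2126×0.982251 + 0.7152×0.086500 + 0.0722×0.439657
L ≈ 0.302435


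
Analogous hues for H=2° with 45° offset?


Base hue: 2°
Left analog: (2 - 45) mod 360 = 317°
Right analog: (2 + 45) mod 360 = 47°
Analogous hues = 317° and 47°


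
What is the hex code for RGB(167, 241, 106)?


R = 167 → A7 (hex)
G = 241 → F1 (hex)
B = 106 → 6A (hex)
Hex = #A7F16A


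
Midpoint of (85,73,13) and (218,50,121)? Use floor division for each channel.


Midpoint: each channel = ⌊(C₁+C₂)/2⌋
R: ⌊(85+218)/2⌋ = 151
G: ⌊(73+50)/2⌋ = 61
B: ⌊(13+121)/2⌋ = 67
= RGB(151, 61, 67)


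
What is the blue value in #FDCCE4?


Color: #FDCCE4
R = FD = 253
G = CC = 204
B = E4 = 228
Blue = 228


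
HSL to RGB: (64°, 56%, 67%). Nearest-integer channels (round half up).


H=64°, S=0.56, L=0.67
C = (1-|2L-1|)×S = (1-|0.34|)×0.56 = 0.3696
H' = H/60 = 64/60 ≈ 1.0667; X = C×(1-|H' mod 2 - 1|) = 0.34496
m = L - C/2 = 0.67 - 0.1848 = 0.4852
Sector ⌊H'⌋ = 1 → (R',G',B') = (0.34496, 0.3696, 0.0)
RGB = ((R'+m)×255, (G'+m)×255, (B'+m)×255) = (211.6908, 217.974, 123.726)
Round half up → RGB(212, 218, 124)


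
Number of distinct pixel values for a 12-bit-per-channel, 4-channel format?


Total bits = 12 bits/channel × 4 channels = 48 bits
Distinct pixel values = 2^48
= 281,474,976,710,656 pixel values


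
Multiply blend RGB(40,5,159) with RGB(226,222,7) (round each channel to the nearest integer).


Multiply: C = A×B/255, rounded to nearest integer
R: 40×226/255 = 9040/255 ≈ 35.451 → 35
G: 5×222/255 = 1110/255 ≈ 4.353 → 4
B: 159×7/255 = 1113/255 ≈ 4.365 → 4
= RGB(35, 4, 4)


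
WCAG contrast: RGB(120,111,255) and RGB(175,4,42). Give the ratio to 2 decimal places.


Linearize each sRGB channel c=v/255: c/12.92 if c ≤ 0.04045 else ((c+0.055)/1.055)^2.4
L = 0.2126×R_lin + 0.7152×G_lin + 0.0722×B_lin
Color 1 (120,111,255):
  R=120: 120/255≈0.4706 > 0.04045 → ((0.4706+0.055)/1.055)^2.4 ≈ 0.18782
  G=111: 111/255≈0.4353 > 0.04045 → ((0.4353+0.055)/1.055)^2.4 ≈ 0.15896
  B=255: 255/255≈1.0000 > 0.04045 → ((1.0000+0.055)/1.055)^2.4 ≈ 1.00000
  L1 = 0.2126×0.18782 + 0.7152×0.15896 + 0.0722×1.00000 ≈ 0.22582
Color 2 (175,4,42):
  R=175: 175/255≈0.6863 > 0.04045 → ((0.6863+0.055)/1.055)^2.4 ≈ 0.42869
  G=4: 4/255≈0.0157 ≤ 0.04045 → 0.0157/12.92 ≈ 0.00121
  B=42: 42/255≈0.1647 > 0.04045 → ((0.1647+0.055)/1.055)^2.4 ≈ 0.02315
  L2 = 0.2126×0.42869 + 0.7152×0.00121 + 0.0722×0.02315 ≈ 0.09368
Lighter = 0.22582, Darker = 0.09368
Ratio = (L_lighter + 0.05) / (L_darker + 0.05)
Ratio = (0.22582 + 0.05) / (0.09368 + 0.05) = 0.27582 / 0.14368 ≈ 1.9197
Ratio ≈ 1.92:1


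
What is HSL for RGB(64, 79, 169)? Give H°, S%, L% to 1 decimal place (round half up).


Normalize: R'=64/255≈0.2510, G'=79/255≈0.3098, B'=169/255≈0.6627
Max=169/255, Min=64/255, Δ=Max-Min=105/255
L = (Max+Min)/2 = (169+64)/510 = 233/510 = 0.45686… → L = 45.7%
L ≤ 0.5 → S = Δ/(Max+Min) = 105/(169+64) = 105/233 = 0.45064… → S = 45.1%
(the 1/255 factors cancel in S and H, so raw channel differences can be used)
Max is B' → H = 60 × ((R-G)/Δ + 4) = 60 × ((64-79)/105 + 4)
  -15/105 + 4 = -0.1428… + 4 = 3.8571…
  H = 60 × 3.8571… = 231.428…° → H = 231.4°
= HSL(231.4°, 45.1%, 45.7%)


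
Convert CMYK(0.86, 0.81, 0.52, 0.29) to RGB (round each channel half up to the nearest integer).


R = 255 × (1-C) × (1-K) = 255 × 0.14 × 0.71 = 25.347 → 25
G = 255 × (1-M) × (1-K) = 255 × 0.19 × 0.71 = 34.3995 → 34
B = 255 × (1-Y) × (1-K) = 255 × 0.48 × 0.71 = 86.904 → 87
= RGB(25, 34, 87)


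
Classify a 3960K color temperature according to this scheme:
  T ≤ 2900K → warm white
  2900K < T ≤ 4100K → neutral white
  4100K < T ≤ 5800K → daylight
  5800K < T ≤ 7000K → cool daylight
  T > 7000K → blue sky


Temperature: 3960K
2900K < 3960K ≤ 4100K → neutral white
Classification: neutral white


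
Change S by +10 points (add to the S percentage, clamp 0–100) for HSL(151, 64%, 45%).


Original S = 64%
Adjustment = +10 percentage points
New S = 64 + (10) = 74
Clamp to [0, 100] → 74
= HSL(151°, 74%, 45%)


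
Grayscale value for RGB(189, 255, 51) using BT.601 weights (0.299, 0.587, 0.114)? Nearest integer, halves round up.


Gray = 0.299×R + 0.587×G + 0.114×B
Gray = 0.299×189 + 0.587×255 + 0.114×51
Gray = 56.511 + 149.685 + 5.814
Gray = 212.010 → round half up → 212
Gray = 212


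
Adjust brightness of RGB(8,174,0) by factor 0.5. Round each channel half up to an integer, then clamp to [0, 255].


Multiply each channel by 0.5, round half up, clamp to [0, 255]
R: 8×0.5 = 4
G: 174×0.5 = 87
B: 0×0.5 = 0
= RGB(4, 87, 0)


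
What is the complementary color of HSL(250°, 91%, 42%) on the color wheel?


Complement = opposite side of color wheel = hue + 180°
H' = (250 + 180) mod 360 = 70°
S and L unchanged.
= HSL(70°, 91%, 42%)


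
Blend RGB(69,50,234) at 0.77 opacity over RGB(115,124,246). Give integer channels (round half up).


C = α×F + (1-α)×B, with 1-α = 0.23
R: 0.77×69 + 0.23×115 = 53.13 + 26.45 = 79.58 → 80
G: 0.77×50 + 0.23×124 = 38.50 + 28.52 = 67.02 → 67
B: 0.77×234 + 0.23×246 = 180.18 + 56.58 = 236.76 → 237
= RGB(80, 67, 237)


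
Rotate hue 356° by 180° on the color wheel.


New hue = (H + rotation) mod 360
New hue = (356 + 180) mod 360
= 536 mod 360
= 176°


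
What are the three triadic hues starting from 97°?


Triadic: equally spaced at 120° intervals
H1 = 97°
H2 = (97 + 120) mod 360 = 217°
H3 = (97 + 240) mod 360 = 337°
Triadic = 97°, 217°, 337°


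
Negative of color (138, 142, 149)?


Invert: (255-R, 255-G, 255-B)
R: 255-138 = 117
G: 255-142 = 113
B: 255-149 = 106
= RGB(117, 113, 106)


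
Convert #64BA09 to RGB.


64 → 100 (R)
BA → 186 (G)
09 → 9 (B)
= RGB(100, 186, 9)


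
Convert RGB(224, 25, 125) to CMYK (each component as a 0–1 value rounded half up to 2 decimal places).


R'=224/255≈0.8784, G'=25/255≈0.0980, B'=125/255≈0.4902
K = 1 - max(R',G',B') = 1 - 224/255 = 31/255 = 0.12156… → 0.12
(1-R'-K)/(1-K) simplifies to (max-R)/max with max = 224:
C = (224-224)/224 = 0/224 = 0 → 0.00
M = (224-25)/224 = 199/224 = 0.88839… → 0.89
Y = (224-125)/224 = 99/224 = 0.44196… → 0.44
= CMYK(0.00, 0.89, 0.44, 0.12)


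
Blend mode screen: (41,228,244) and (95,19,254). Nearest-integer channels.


Screen: C = 255 - (255-A)×(255-B)/255, rounded to nearest integer
R: 255 - (255-41)×(255-95)/255 = 255 - 34240/255 ≈ 255 - 134.275 = 120.725 → 121
G: 255 - (255-228)×(255-19)/255 = 255 - 6372/255 ≈ 255 - 24.988 = 230.012 → 230
B: 255 - (255-244)×(255-254)/255 = 255 - 11/255 ≈ 255 - 0.043 = 254.957 → 255
= RGB(121, 230, 255)


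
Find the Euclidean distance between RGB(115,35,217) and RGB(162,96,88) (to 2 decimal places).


d = √[(R₁-R₂)² + (G₁-G₂)² + (B₁-B₂)²]
d = √[(115-162)² + (35-96)² + (217-88)²]
d = √[2209 + 3721 + 16641]
d = √22571
d ≈ 150.24


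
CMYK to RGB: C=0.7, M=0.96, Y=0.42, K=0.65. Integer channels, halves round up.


R = 255 × (1-C) × (1-K) = 255 × 0.30 × 0.35 = 26.775 → 27
G = 255 × (1-M) × (1-K) = 255 × 0.04 × 0.35 = 3.57 → 4
B = 255 × (1-Y) × (1-K) = 255 × 0.58 × 0.35 = 51.765 → 52
= RGB(27, 4, 52)


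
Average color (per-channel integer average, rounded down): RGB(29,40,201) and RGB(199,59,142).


Midpoint: each channel = ⌊(C₁+C₂)/2⌋
R: ⌊(29+199)/2⌋ = 114
G: ⌊(40+59)/2⌋ = 49
B: ⌊(201+142)/2⌋ = 171
= RGB(114, 49, 171)


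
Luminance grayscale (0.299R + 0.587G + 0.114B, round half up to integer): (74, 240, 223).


Gray = 0.299×R + 0.587×G + 0.114×B
Gray = 0.299×74 + 0.587×240 + 0.114×223
Gray = 22.126 + 140.880 + 25.422
Gray = 188.428 → round half up → 188
Gray = 188


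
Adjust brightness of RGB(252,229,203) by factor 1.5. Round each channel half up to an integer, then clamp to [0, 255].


Multiply each channel by 1.5, round half up, clamp to [0, 255]
R: 252×1.5 = 378 → clamp → 255
G: 229×1.5 = 343.5 → round → 344 → clamp → 255
B: 203×1.5 = 304.5 → round → 305 → clamp → 255
= RGB(255, 255, 255)


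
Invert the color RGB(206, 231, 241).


Invert: (255-R, 255-G, 255-B)
R: 255-206 = 49
G: 255-231 = 24
B: 255-241 = 14
= RGB(49, 24, 14)


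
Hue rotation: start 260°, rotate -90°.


New hue = (H + rotation) mod 360
New hue = (260 -90) mod 360
= 170 mod 360
= 170°


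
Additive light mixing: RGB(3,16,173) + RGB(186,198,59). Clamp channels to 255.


Additive: each channel = min(255, C₁+C₂)
R: 3+186 = 189 → 189
G: 16+198 = 214 → 214
B: 173+59 = 232 → 232
= RGB(189, 214, 232)


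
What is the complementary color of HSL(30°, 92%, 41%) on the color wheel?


Complement = opposite side of color wheel = hue + 180°
H' = (30 + 180) mod 360 = 210°
S and L unchanged.
= HSL(210°, 92%, 41%)


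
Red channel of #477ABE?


Color: #477ABE
R = 47 = 71
G = 7A = 122
B = BE = 190
Red = 71


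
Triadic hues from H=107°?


Triadic: equally spaced at 120° intervals
H1 = 107°
H2 = (107 + 120) mod 360 = 227°
H3 = (107 + 240) mod 360 = 347°
Triadic = 107°, 227°, 347°


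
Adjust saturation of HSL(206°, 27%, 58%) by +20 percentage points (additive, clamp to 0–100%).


Original S = 27%
Adjustment = +20 percentage points
New S = 27 + (20) = 47
Clamp to [0, 100] → 47
= HSL(206°, 47%, 58%)


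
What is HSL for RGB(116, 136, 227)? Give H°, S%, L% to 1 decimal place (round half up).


Normalize: R'=116/255≈0.4549, G'=136/255≈0.5333, B'=227/255≈0.8902
Max=227/255, Min=116/255, Δ=Max-Min=111/255
L = (Max+Min)/2 = (227+116)/510 = 343/510 = 0.67254… → L = 67.3%
L > 0.5 → S = Δ/(2-Max-Min) = 111/(510-227-116) = 111/167 = 0.66467… → S = 66.5%
(the 1/255 factors cancel in S and H, so raw channel differences can be used)
Max is B' → H = 60 × ((R-G)/Δ + 4) = 60 × ((116-136)/111 + 4)
  -20/111 + 4 = -0.1801… + 4 = 3.8198…
  H = 60 × 3.8198… = 229.189…° → H = 229.2°
= HSL(229.2°, 66.5%, 67.3%)


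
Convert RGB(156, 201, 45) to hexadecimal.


R = 156 → 9C (hex)
G = 201 → C9 (hex)
B = 45 → 2D (hex)
Hex = #9CC92D


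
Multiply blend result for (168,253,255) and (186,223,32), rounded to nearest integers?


Multiply: C = A×B/255, rounded to nearest integer
R: 168×186/255 = 31248/255 ≈ 122.541 → 123
G: 253×223/255 = 56419/255 ≈ 221.251 → 221
B: 255×32/255 = 8160/255 ≈ 32.000 → 32
= RGB(123, 221, 32)


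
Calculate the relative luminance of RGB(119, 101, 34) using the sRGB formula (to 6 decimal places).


Linearize each channel (sRGB transfer function): c = v/255; c_lin = c/12.92 if c ≤ 0.04045, else ((c+0.055)/1.055)^2.4
  R: 119/255 ≈ 0.466667 > 0.04045 → ((0.466667+0.055)/1.055)^2.4 ≈ 0.184475
  G: 101/255 ≈ 0.396078 > 0.04045 → ((0.396078+0.055)/1.055)^2.4 ≈ 0.130136
  B: 34/255 ≈ 0.133333 > 0.04045 → ((0.133333+0.055)/1.055)^2.4 ≈ 0.015996
R_lin = 0.184475, G_lin = 0.130136, B_lin = 0.015996
L = 0.2126×R + 0.7152×G + 0.0722×B
L = 0.2126×0.184475 + 0.7152×0.130136 + 0.0722×0.015996
L ≈ 0.133448


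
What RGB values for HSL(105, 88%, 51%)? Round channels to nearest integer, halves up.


H=105°, S=0.88, L=0.51
C = (1-|2L-1|)×S = (1-|0.02|)×0.88 = 0.8624
H' = H/60 = 105/60 ≈ 1.7500; X = C×(1-|H' mod 2 - 1|) = 0.2156
m = L - C/2 = 0.51 - 0.4312 = 0.0788
Sector ⌊H'⌋ = 1 → (R',G',B') = (0.2156, 0.8624, 0.0)
RGB = ((R'+m)×255, (G'+m)×255, (B'+m)×255) = (75.072, 240.006, 20.094)
Round half up → RGB(75, 240, 20)


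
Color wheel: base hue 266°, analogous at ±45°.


Base hue: 266°
Left analog: (266 - 45) mod 360 = 221°
Right analog: (266 + 45) mod 360 = 311°
Analogous hues = 221° and 311°


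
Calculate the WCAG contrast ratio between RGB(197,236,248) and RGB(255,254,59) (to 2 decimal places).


Linearize each sRGB channel c=v/255: c/12.92 if c ≤ 0.04045 else ((c+0.055)/1.055)^2.4
L = 0.2126×R_lin + 0.7152×G_lin + 0.0722×B_lin
Color 1 (197,236,248):
  R=197: 197/255≈0.7725 > 0.04045 → ((0.7725+0.055)/1.055)^2.4 ≈ 0.55834
  G=236: 236/255≈0.9255 > 0.04045 → ((0.9255+0.055)/1.055)^2.4 ≈ 0.83880
  B=248: 248/255≈0.9725 > 0.04045 → ((0.9725+0.055)/1.055)^2.4 ≈ 0.93869
  L1 = 0.2126×0.55834 + 0.7152×0.83880 + 0.0722×0.93869 ≈ 0.78639
Color 2 (255,254,59):
  R=255: 255/255≈1.0000 > 0.04045 → ((1.0000+0.055)/1.055)^2.4 ≈ 1.00000
  G=254: 254/255≈0.9961 > 0.04045 → ((0.9961+0.055)/1.055)^2.4 ≈ 0.99110
  B=59: 59/255≈0.2314 > 0.04045 → ((0.2314+0.055)/1.055)^2.4 ≈ 0.04374
  L2 = 0.2126×1.00000 + 0.7152×0.99110 + 0.0722×0.04374 ≈ 0.92459
Lighter = 0.92459, Darker = 0.78639
Ratio = (L_lighter + 0.05) / (L_darker + 0.05)
Ratio = (0.92459 + 0.05) / (0.78639 + 0.05) = 0.97459 / 0.83639 ≈ 1.1652
Ratio ≈ 1.17:1


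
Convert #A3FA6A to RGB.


A3 → 163 (R)
FA → 250 (G)
6A → 106 (B)
= RGB(163, 250, 106)


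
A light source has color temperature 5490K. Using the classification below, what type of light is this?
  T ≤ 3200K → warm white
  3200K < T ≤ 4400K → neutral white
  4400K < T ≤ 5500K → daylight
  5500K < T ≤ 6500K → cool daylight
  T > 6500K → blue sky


Temperature: 5490K
4400K < 5490K ≤ 5500K → daylight
Classification: daylight


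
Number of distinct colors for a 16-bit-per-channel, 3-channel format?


Total bits = 16 bits/channel × 3 channels = 48 bits
Distinct colors = 2^48
= 281,474,976,710,656 colors


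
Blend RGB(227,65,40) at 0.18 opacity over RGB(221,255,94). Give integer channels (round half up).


C = α×F + (1-α)×B, with 1-α = 0.82
R: 0.18×227 + 0.82×221 = 40.86 + 181.22 = 222.08 → 222
G: 0.18×65 + 0.82×255 = 11.70 + 209.10 = 220.80 → 221
B: 0.18×40 + 0.82×94 = 7.20 + 77.08 = 84.28 → 84
= RGB(222, 221, 84)


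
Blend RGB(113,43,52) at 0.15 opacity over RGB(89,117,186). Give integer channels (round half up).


C = α×F + (1-α)×B, with 1-α = 0.85
R: 0.15×113 + 0.85×89 = 16.95 + 75.65 = 92.60 → 93
G: 0.15×43 + 0.85×117 = 6.45 + 99.45 = 105.90 → 106
B: 0.15×52 + 0.85×186 = 7.80 + 158.10 = 165.90 → 166
= RGB(93, 106, 166)


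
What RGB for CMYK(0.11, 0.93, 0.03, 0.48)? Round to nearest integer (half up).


R = 255 × (1-C) × (1-K) = 255 × 0.89 × 0.52 = 118.014 → 118
G = 255 × (1-M) × (1-K) = 255 × 0.07 × 0.52 = 9.282 → 9
B = 255 × (1-Y) × (1-K) = 255 × 0.97 × 0.52 = 128.622 → 129
= RGB(118, 9, 129)


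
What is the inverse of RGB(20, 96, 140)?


Invert: (255-R, 255-G, 255-B)
R: 255-20 = 235
G: 255-96 = 159
B: 255-140 = 115
= RGB(235, 159, 115)


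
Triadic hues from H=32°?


Triadic: equally spaced at 120° intervals
H1 = 32°
H2 = (32 + 120) mod 360 = 152°
H3 = (32 + 240) mod 360 = 272°
Triadic = 32°, 152°, 272°


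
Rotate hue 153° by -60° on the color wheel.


New hue = (H + rotation) mod 360
New hue = (153 -60) mod 360
= 93 mod 360
= 93°


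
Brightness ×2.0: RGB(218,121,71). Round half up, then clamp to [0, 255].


Multiply each channel by 2.0, round half up, clamp to [0, 255]
R: 218×2.0 = 436 → clamp → 255
G: 121×2.0 = 242
B: 71×2.0 = 142
= RGB(255, 242, 142)


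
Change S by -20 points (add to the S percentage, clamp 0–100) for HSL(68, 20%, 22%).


Original S = 20%
Adjustment = -20 percentage points
New S = 20 + (-20) = 0
Clamp to [0, 100] → 0
= HSL(68°, 0%, 22%)


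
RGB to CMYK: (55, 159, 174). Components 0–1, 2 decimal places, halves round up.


R'=55/255≈0.2157, G'=159/255≈0.6235, B'=174/255≈0.6824
K = 1 - max(R',G',B') = 1 - 174/255 = 81/255 = 0.31764… → 0.32
(1-R'-K)/(1-K) simplifies to (max-R)/max with max = 174:
C = (174-55)/174 = 119/174 = 0.68390… → 0.68
M = (174-159)/174 = 15/174 = 0.08620… → 0.09
Y = (174-174)/174 = 0/174 = 0 → 0.00
= CMYK(0.68, 0.09, 0.00, 0.32)


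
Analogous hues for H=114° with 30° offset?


Base hue: 114°
Left analog: (114 - 30) mod 360 = 84°
Right analog: (114 + 30) mod 360 = 144°
Analogous hues = 84° and 144°


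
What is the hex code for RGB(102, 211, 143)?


R = 102 → 66 (hex)
G = 211 → D3 (hex)
B = 143 → 8F (hex)
Hex = #66D38F


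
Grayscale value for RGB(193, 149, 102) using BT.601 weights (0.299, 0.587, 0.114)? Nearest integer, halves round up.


Gray = 0.299×R + 0.587×G + 0.114×B
Gray = 0.299×193 + 0.587×149 + 0.114×102
Gray = 57.707 + 87.463 + 11.628
Gray = 156.798 → round half up → 157
Gray = 157


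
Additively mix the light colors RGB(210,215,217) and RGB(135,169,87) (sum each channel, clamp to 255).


Additive: each channel = min(255, C₁+C₂)
R: 210+135 = 345 → 255
G: 215+169 = 384 → 255
B: 217+87 = 304 → 255
= RGB(255, 255, 255)


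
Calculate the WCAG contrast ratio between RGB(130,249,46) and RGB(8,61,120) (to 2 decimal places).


Linearize each sRGB channel c=v/255: c/12.92 if c ≤ 0.04045 else ((c+0.055)/1.055)^2.4
L = 0.2126×R_lin + 0.7152×G_lin + 0.0722×B_lin
Color 1 (130,249,46):
  R=130: 130/255≈0.5098 > 0.04045 → ((0.5098+0.055)/1.055)^2.4 ≈ 0.22323
  G=249: 249/255≈0.9765 > 0.04045 → ((0.9765+0.055)/1.055)^2.4 ≈ 0.94731
  B=46: 46/255≈0.1804 > 0.04045 → ((0.1804+0.055)/1.055)^2.4 ≈ 0.02732
  L1 = 0.2126×0.22323 + 0.7152×0.94731 + 0.0722×0.02732 ≈ 0.72694
Color 2 (8,61,120):
  R=8: 8/255≈0.0314 ≤ 0.04045 → 0.0314/12.92 ≈ 0.00243
  G=61: 61/255≈0.2392 > 0.04045 → ((0.2392+0.055)/1.055)^2.4 ≈ 0.04667
  B=120: 120/255≈0.4706 > 0.04045 → ((0.4706+0.055)/1.055)^2.4 ≈ 0.18782
  L2 = 0.2126×0.00243 + 0.7152×0.04667 + 0.0722×0.18782 ≈ 0.04745
Lighter = 0.72694, Darker = 0.04745
Ratio = (L_lighter + 0.05) / (L_darker + 0.05)
Ratio = (0.72694 + 0.05) / (0.04745 + 0.05) = 0.77694 / 0.09745 ≈ 7.9726
Ratio ≈ 7.97:1


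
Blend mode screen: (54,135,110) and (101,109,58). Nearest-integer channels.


Screen: C = 255 - (255-A)×(255-B)/255, rounded to nearest integer
R: 255 - (255-54)×(255-101)/255 = 255 - 30954/255 ≈ 255 - 121.388 = 133.612 → 134
G: 255 - (255-135)×(255-109)/255 = 255 - 17520/255 ≈ 255 - 68.706 = 186.294 → 186
B: 255 - (255-110)×(255-58)/255 = 255 - 28565/255 ≈ 255 - 112.020 = 142.980 → 143
= RGB(134, 186, 143)


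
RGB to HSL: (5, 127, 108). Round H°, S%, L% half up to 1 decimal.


Normalize: R'=5/255≈0.0196, G'=127/255≈0.4980, B'=108/255≈0.4235
Max=127/255, Min=5/255, Δ=Max-Min=122/255
L = (Max+Min)/2 = (127+5)/510 = 132/510 = 0.25882… → L = 25.9%
L ≤ 0.5 → S = Δ/(Max+Min) = 122/(127+5) = 122/132 = 0.92424… → S = 92.4%
(the 1/255 factors cancel in S and H, so raw channel differences can be used)
Max is G' → H = 60 × ((B-R)/Δ + 2) = 60 × ((108-5)/122 + 2)
  103/122 + 2 = 0.8442… + 2 = 2.8442…
  H = 60 × 2.8442… = 170.655…° → H = 170.7°
= HSL(170.7°, 92.4%, 25.9%)
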